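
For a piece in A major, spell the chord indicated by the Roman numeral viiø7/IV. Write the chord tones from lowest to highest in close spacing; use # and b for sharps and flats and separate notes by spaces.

C# E G B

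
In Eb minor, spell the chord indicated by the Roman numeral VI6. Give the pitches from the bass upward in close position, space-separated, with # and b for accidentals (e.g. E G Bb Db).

Eb Gb Cb

In Eb minor, the sixth degree is Cb, and the diatonic chord built there is a major triad.
That chord is spelled Cb-Eb-Gb.
With the 6 figure the chord is in first inversion; from the bass Eb upward in close position it reads Eb-Gb-Cb.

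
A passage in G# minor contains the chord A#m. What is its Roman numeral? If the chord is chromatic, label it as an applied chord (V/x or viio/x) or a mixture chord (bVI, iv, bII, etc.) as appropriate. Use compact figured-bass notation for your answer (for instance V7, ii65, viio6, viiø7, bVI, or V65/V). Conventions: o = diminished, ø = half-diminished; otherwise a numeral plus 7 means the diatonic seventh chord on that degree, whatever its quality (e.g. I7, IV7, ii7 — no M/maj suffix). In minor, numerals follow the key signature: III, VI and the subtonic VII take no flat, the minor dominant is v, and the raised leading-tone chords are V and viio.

The pitches A#-C#-E# form a minor triad rooted on A#.
A# is the second degree of G# minor. This is the minor supertonic, borrowed from the parallel major (the Dorian ii).

ii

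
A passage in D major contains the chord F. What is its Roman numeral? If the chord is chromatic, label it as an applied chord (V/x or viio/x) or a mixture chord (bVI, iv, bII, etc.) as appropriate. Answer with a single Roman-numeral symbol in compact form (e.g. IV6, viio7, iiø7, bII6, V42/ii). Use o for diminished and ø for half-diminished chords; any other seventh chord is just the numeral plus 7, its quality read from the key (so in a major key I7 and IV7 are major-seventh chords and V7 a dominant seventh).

bIII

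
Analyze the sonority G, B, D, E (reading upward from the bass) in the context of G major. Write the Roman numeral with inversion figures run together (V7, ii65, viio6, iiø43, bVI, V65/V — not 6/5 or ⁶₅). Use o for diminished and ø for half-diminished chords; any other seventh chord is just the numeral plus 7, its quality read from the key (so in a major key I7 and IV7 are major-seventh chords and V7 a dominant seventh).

vi65

The pitches E-G-B-D form a minor seventh chord rooted on E.
In G major, E is the submediant; the diatonic minor seventh chord there is vi7.
With G in the bass the chord is in first inversion, so the figured bass is 65.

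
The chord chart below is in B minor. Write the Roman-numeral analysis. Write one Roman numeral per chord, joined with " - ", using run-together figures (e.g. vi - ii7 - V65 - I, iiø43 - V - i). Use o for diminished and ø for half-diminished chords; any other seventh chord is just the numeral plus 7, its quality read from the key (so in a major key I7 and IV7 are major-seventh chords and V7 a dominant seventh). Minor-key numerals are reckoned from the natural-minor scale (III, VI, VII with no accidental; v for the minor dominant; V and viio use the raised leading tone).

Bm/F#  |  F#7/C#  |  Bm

i64 - V43 - i

Bm/F#: minor triad on B = scale degree 1 → i64.
F#7/C# has root F#, degree 5 in B minor, so V43.
Bm: root B is the tonic; minor triad there is i.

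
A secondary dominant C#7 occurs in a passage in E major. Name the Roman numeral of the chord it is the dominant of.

ii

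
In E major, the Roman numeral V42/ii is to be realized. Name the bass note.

The applied chord V42/ii is rooted on C#: C#-E#-G#-B.
The figure 42 means third inversion — the seventh is in the bass.

B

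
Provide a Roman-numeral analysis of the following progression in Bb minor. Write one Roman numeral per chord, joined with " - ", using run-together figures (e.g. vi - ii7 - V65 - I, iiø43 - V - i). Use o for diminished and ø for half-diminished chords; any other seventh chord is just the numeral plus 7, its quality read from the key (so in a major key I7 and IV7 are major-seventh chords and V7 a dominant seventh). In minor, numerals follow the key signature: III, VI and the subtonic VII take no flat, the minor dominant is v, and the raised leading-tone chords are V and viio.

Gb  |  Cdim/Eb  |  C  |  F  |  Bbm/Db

Gb: major triad on Gb = scale degree 6 → VI.
Cdim/Eb: root C is the supertonic; diminished triad there is iio6.
C: chromatic; C is V of V, so V/V.
F: root F is the dominant; major triad there is V.
Bbm/Db has root Bb, degree 1 in Bb minor, so i6.

VI - iio6 - V/V - V - i6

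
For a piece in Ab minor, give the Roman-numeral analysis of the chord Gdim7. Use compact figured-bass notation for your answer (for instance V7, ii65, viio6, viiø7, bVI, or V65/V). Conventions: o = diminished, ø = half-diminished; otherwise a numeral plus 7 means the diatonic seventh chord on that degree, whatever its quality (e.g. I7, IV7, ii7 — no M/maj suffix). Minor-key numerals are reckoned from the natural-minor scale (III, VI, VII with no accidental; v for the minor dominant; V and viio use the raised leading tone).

viio7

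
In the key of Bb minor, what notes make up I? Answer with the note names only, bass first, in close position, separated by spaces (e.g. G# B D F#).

Scale degree 1 in Bb minor is Bb; here the chord built on it is altered to a major triad. I is the major tonic (Picardy third), borrowed from the parallel major.
So the chord is Bb-D-F, a major triad.

Bb D F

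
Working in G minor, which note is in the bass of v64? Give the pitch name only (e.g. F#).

A

v in G minor has root D; the chord is D-F-A.
The figure 64 means second inversion — the fifth is in the bass.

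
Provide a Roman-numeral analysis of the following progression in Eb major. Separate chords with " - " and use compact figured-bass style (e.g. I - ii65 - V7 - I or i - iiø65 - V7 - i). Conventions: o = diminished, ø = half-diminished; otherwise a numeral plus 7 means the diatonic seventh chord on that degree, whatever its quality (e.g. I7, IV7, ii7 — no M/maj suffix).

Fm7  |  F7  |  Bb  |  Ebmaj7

ii7 - V7/V - V - I7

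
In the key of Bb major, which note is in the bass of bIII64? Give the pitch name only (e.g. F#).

Ab

bIII in Bb major has root Db; the chord is Db-F-Ab.
The figure 64 means second inversion — the fifth is in the bass.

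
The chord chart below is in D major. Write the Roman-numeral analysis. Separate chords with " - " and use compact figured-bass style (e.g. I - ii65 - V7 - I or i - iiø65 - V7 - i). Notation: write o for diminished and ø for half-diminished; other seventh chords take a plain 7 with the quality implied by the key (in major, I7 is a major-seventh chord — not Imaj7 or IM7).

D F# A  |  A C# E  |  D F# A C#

D-F#-A has root D, degree 1 in D major, so I.
A-C#-E: major triad on A = scale degree 5 → V.
D-F#-A-C#: major seventh chord on D = scale degree 1 → I7.

I - V - I7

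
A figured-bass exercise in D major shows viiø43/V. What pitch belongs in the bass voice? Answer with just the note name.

The applied chord viiø43/V is rooted on G#: G#-B-D-F#.
The figure 43 means second inversion — the fifth is in the bass.

D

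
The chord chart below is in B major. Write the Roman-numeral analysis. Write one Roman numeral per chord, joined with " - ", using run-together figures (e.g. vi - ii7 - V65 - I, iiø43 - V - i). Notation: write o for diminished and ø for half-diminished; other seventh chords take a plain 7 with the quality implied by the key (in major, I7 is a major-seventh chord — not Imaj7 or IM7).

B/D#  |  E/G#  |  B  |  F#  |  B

B/D# has root B, degree 1 in B major, so I6.
E/G#: root E is the subdominant; major triad there is IV6.
B has root B, degree 1 in B major, so I.
F# has root F#, degree 5 in B major, so V.
B has root B, degree 1 in B major, so I.

I6 - IV6 - I - V - I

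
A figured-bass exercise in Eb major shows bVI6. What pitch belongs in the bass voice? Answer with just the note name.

bVI in Eb major has root Cb; the chord is Cb-Eb-Gb.
The figure 6 means first inversion — the third is in the bass.

Eb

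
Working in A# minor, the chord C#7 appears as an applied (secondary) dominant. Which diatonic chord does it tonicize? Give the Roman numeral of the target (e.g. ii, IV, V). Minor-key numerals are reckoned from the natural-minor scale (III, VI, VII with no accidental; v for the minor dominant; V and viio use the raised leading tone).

The chord is a dominant seventh chord on C#.
A dominant resolves down a perfect fifth: C# → F#. In A# minor, F# is scale degree 6, i.e. VI.

VI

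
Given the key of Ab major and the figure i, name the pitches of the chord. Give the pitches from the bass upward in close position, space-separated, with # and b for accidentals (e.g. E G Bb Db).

i is the minor tonic, borrowed from the parallel minor. In Ab major that root is Ab.
So the chord is Ab-Cb-Eb, a minor triad.

Ab Cb Eb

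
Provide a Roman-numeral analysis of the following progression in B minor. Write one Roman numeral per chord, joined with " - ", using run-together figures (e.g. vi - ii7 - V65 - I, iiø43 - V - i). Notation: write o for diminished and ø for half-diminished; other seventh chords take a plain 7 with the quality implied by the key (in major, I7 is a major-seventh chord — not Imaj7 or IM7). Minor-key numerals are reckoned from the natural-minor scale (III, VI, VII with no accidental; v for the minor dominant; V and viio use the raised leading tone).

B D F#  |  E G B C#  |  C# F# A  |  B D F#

i - iiø65 - v64 - i

B-D-F#: root B is the tonic; minor triad there is i.
E-G-B-C#: half-diminished seventh chord on C# = scale degree 2 → iiø65.
C#-F#-A: minor triad on F# = scale degree 5 → v64.
B-D-F#: minor triad on B = scale degree 1 → i.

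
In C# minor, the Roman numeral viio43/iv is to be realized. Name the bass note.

B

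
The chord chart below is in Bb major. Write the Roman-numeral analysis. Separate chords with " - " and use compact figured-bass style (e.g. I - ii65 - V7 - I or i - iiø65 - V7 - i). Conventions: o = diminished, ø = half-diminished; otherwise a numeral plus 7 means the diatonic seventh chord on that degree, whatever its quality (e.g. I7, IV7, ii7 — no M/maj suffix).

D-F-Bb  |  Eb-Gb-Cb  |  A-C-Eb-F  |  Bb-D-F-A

D-F-Bb: root Bb is the tonic; major triad there is I6.
Eb-Gb-Cb: major triad on Cb — chromatic; Cb is the lowered second degree, so this is the Neapolitan sixth, bII6 (third, Eb, in the bass — hence the 6).
A-C-Eb-F: dominant seventh chord on F = scale degree 5 → V65.
Bb-D-F-A has root Bb, degree 1 in Bb major, so I7.

I6 - bII6 - V65 - I7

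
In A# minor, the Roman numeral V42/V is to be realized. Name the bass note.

A#

The applied chord V42/V is rooted on B#: B#-D##-F##-A#.
The figure 42 means third inversion — the seventh is in the bass.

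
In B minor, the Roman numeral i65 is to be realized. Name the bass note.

D

i in B minor has root B; the chord is B-D-F#-A.
The figure 65 means first inversion — the third is in the bass.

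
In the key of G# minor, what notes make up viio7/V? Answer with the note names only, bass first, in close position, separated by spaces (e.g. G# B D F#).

C## E# G# B

viio7/V is a secondary leading-tone chord. The target V is D# in G# minor; the applied chord is rooted a semitone below, on C##.
Building a fully diminished seventh chord on C## gives C##-E#-G#-B.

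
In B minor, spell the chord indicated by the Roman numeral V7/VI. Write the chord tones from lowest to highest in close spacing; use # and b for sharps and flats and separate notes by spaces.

The slash means an applied dominant: we want the dominant of VI. In B minor, VI is G major, and its dominant is built on D.
Building a dominant seventh chord on D gives D-F#-A-C.

D F# A C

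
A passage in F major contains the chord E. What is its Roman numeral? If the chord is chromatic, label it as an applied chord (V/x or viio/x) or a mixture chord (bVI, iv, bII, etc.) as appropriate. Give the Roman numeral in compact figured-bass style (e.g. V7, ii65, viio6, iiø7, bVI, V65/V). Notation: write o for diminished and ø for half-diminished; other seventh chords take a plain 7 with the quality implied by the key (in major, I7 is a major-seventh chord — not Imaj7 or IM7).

V/iii

The pitches E-G#-B form a major triad rooted on E.
E is not a diatonic chord root with this quality in F major, but it lies a perfect fifth above A (iii), so the chord functions as an applied dominant of iii.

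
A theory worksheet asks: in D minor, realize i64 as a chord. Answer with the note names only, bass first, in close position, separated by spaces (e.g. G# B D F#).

A D F

The numeral's case and figure indicate a minor triad. In D minor its root, the first degree, is D.
Stacking thirds from D gives D-F-A.
With the 64 figure the chord is in second inversion; from the bass A upward in close position it reads A-D-F.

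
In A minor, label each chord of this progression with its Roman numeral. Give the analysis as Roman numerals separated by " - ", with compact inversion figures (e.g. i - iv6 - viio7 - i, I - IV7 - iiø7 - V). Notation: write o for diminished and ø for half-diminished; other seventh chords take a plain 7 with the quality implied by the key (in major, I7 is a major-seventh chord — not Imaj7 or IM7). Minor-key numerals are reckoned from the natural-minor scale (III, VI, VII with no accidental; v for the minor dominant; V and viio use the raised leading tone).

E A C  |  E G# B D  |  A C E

i64 - V7 - i

E-A-C: root A is the tonic; minor triad there is i64.
E-G#-B-D: dominant seventh chord on E = scale degree 5 → V7.
A-C-E: minor triad on A = scale degree 1 → i.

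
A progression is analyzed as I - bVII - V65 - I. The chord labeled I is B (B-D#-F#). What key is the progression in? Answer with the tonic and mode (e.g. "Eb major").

B major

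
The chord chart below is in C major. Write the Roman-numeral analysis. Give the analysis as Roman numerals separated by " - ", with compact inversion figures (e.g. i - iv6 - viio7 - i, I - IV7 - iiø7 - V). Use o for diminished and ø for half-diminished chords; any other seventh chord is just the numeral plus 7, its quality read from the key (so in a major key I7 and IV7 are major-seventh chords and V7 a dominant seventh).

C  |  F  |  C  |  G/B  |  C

I - IV - I - V6 - I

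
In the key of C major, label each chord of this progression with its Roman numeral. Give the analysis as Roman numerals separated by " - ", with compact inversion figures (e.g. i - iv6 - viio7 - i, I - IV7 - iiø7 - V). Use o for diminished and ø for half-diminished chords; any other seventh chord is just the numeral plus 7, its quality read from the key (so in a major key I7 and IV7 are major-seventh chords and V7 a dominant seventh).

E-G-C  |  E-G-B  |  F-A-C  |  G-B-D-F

I6 - iii - IV - V7

E-G-C has root C, degree 1 in C major, so I6.
E-G-B: minor triad on E = scale degree 3 → iii.
F-A-C: root F is the subdominant; major triad there is IV.
G-B-D-F: root G is the dominant; dominant seventh chord there is V7.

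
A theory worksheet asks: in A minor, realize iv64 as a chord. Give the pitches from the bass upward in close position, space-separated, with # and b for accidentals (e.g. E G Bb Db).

A D F

The numeral's case and figure indicate a minor triad. In A minor its root, the fourth degree, is D.
That chord is spelled D-F-A.
The figured bass 64 indicates second inversion, placing the fifth (A) in the bass: A-D-F.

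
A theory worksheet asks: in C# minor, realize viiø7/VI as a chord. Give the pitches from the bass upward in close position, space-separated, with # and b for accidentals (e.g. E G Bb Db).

G# B D F#

viiø7/VI is a secondary leading-tone chord. The target VI is A in C# minor; the applied chord is rooted a semitone below, on G#.
Building a half-diminished seventh chord on G# gives G#-B-D-F#.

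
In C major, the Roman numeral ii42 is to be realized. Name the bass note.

C

ii in C major has root D; the chord is D-F-A-C.
The figure 42 means third inversion — the seventh is in the bass.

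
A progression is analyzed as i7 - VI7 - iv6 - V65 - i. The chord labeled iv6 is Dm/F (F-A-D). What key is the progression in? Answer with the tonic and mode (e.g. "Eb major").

The anchor chord is a minor triad on D, labeled iv6.
Counting down 3 scale steps from D places the tonic on A; a minor triad on degree 4 is diatonic only in minor.

A minor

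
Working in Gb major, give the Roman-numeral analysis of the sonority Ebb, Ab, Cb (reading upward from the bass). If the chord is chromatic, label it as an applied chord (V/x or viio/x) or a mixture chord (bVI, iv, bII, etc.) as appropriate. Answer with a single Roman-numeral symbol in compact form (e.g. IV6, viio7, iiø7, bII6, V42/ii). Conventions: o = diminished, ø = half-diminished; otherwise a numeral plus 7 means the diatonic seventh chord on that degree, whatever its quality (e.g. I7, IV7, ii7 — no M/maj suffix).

iio64

The pitches Ab-Cb-Ebb form a diminished triad rooted on Ab.
Ab is the second degree of Gb major. This is the diminished supertonic triad, borrowed from the parallel minor.
With Ebb in the bass the chord is in second inversion, so the figured bass is 64.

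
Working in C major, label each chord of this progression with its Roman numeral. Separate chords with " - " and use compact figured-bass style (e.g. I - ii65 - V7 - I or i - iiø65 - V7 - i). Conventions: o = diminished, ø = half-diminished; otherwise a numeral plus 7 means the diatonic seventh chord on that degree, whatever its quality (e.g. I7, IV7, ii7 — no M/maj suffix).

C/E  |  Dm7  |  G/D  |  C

C/E has root C, degree 1 in C major, so I6.
Dm7 has root D, degree 2 in C major, so ii7.
G/D has root G, degree 5 in C major, so V64.
C: major triad on C = scale degree 1 → I.

I6 - ii7 - V64 - I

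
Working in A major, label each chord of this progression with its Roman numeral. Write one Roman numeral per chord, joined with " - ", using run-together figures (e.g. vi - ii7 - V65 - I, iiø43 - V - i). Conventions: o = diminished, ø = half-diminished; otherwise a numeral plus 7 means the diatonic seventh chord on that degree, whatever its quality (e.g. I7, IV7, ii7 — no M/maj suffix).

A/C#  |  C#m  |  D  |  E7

A/C#: root A is the tonic; major triad there is I6.
C#m has root C#, degree 3 in A major, so iii.
D has root D, degree 4 in A major, so IV.
E7 has root E, degree 5 in A major, so V7.

I6 - iii - IV - V7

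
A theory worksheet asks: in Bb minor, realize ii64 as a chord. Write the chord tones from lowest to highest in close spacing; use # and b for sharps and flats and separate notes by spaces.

G C Eb

Scale degree 2 in Bb minor is C; here the chord built on it is altered to a minor triad. ii64 is the minor supertonic, borrowed from the parallel major (the Dorian ii).
So the chord is C-Eb-G, a minor triad.
With the 64 figure the chord is in second inversion; from the bass G upward in close position it reads G-C-Eb.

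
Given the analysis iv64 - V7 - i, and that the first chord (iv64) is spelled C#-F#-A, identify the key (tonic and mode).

iv64 is given as C#-F#-A — a minor triad with root F#.
If F# is scale degree 4 and the mode makes that degree carry a minor triad, the tonic is C# and the mode is minor.

C# minor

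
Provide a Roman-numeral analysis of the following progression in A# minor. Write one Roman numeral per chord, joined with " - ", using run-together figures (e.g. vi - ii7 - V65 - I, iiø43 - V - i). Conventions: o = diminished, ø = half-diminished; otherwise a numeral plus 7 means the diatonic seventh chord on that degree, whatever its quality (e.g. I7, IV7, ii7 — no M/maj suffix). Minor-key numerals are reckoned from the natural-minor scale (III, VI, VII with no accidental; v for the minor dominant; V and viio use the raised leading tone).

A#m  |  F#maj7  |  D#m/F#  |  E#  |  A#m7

i - VI7 - iv6 - V - i7

A#m: root A# is the tonic; minor triad there is i.
F#maj7: major seventh chord on F# = scale degree 6 → VI7.
D#m/F#: minor triad on D# = scale degree 4 → iv6.
E# has root E#, degree 5 in A# minor, so V.
A#m7: minor seventh chord on A# = scale degree 1 → i7.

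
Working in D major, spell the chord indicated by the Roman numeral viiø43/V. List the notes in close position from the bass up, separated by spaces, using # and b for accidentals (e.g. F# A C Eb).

D F# G# B

The slash marks an applied leading-tone chord: viio of V. In D major, V is A, so the leading tone to it is G#, a half step below.
Building a half-diminished seventh chord on G# gives G#-B-D-F#.
The figured bass 43 indicates second inversion, placing the fifth (D) in the bass: D-F#-G#-B.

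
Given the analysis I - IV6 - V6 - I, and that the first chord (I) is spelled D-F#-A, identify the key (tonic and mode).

D major

The chord D is a major triad rooted on D; its label is I.
If D is scale degree 1 and the mode makes that degree carry a major triad, the tonic is D and the mode is major.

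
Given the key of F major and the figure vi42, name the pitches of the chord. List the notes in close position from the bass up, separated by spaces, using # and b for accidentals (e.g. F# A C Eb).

The numeral's case and figure indicate a minor seventh chord. In F major its root, scale degree 6, is D.
That chord is spelled D-F-A-C.
With the 42 figure the chord is in third inversion; from the bass C upward in close position it reads C-D-F-A.

C D F A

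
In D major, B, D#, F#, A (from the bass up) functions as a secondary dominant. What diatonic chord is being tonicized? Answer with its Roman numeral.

The chord is a dominant seventh chord on B.
A dominant resolves down a perfect fifth: B → E. In D major, E is scale degree 2, i.e. ii.

ii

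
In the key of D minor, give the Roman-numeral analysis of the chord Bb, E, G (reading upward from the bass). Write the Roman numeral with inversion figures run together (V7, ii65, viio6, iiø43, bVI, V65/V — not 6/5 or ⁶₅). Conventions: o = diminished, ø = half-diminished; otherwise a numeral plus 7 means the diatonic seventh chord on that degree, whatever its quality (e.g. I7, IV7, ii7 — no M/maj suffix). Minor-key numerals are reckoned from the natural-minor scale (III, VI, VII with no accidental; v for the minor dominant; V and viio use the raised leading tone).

Stacked in thirds the chord is E-G-Bb: a diminished triad on E.
E is scale degree 2 in D minor, and a diminished triad on that degree is written iio.
With Bb in the bass the chord is in second inversion, so the figured bass is 64.

iio64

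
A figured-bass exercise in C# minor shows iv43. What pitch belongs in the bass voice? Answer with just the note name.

C#

iv in C# minor has root F#; the chord is F#-A-C#-E.
The figure 43 means second inversion — the fifth is in the bass.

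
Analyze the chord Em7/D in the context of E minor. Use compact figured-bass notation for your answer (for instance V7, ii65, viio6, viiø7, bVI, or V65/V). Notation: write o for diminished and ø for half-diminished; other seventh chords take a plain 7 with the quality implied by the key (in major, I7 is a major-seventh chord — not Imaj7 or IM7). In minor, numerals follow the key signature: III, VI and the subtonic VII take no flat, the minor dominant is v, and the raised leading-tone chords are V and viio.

i42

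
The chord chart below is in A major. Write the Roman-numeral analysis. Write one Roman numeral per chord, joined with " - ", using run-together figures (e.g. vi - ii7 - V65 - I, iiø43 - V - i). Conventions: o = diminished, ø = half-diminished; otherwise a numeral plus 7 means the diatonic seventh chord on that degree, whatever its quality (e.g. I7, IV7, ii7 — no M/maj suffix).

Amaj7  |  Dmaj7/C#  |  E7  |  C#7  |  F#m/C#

Amaj7 has root A, degree 1 in A major, so I7.
Dmaj7/C# has root D, degree 4 in A major, so IV42.
E7: root E is the dominant; dominant seventh chord there is V7.
C#7: chromatic; C# is V of vi, so V7/vi.
F#m/C# has root F#, degree 6 in A major, so vi64.

I7 - IV42 - V7 - V7/vi - vi64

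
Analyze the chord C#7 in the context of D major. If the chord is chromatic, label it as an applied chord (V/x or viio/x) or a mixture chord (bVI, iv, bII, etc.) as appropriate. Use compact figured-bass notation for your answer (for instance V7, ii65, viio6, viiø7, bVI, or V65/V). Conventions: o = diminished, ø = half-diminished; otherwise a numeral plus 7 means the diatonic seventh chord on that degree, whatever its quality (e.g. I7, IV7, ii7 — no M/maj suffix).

V7/iii

The pitches C#-E#-G#-B form a dominant seventh chord rooted on C#.
C# is not a diatonic chord root with this quality in D major, but it lies a perfect fifth above F# (iii), so the chord functions as an applied dominant of iii.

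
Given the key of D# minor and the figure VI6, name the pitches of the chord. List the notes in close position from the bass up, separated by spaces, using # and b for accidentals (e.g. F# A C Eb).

D# F# B

The numeral's case and figure indicate a major triad. In D# minor its root, scale degree 6, is B.
Stacking thirds from B gives B-D#-F#.
The figured bass 6 indicates first inversion, placing the third (D#) in the bass: D#-F#-B.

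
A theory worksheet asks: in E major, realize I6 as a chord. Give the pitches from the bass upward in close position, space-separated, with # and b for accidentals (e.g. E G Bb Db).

In E major, scale degree 1 is E, and the diatonic chord built there is a major triad.
Stacking thirds from E gives E-G#-B.
The figured bass 6 indicates first inversion, placing the third (G#) in the bass: G#-B-E.

G# B E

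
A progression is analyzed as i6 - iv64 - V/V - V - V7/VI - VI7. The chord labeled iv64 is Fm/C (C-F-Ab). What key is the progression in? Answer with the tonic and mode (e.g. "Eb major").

The chord Fm/C is a minor triad rooted on F; its label is iv64.
If F is scale degree 4 and the mode makes that degree carry a minor triad, the tonic is C and the mode is minor.

C minor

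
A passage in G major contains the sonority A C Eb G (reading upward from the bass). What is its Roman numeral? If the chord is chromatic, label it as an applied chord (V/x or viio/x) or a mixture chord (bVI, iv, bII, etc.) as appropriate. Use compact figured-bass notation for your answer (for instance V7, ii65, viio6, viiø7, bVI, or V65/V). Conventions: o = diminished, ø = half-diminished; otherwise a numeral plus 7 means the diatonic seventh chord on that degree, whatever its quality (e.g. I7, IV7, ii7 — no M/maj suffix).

iiø7

The pitches A-C-Eb-G form a half-diminished seventh chord rooted on A.
A is the second degree of G major. This is the half-diminished supertonic seventh, borrowed from the parallel minor.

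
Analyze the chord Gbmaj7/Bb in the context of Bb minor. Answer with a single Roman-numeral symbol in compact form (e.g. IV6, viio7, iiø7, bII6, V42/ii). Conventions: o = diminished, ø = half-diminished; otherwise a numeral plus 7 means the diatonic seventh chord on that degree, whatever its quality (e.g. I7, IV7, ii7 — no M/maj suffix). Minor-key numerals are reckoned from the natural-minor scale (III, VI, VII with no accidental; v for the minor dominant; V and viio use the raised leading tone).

The pitches Gb-Bb-Db-F form a major seventh chord rooted on Gb.
Gb is scale degree 6 in Bb minor, and a major seventh chord on that degree is written VI7.
With Bb in the bass the chord is in first inversion, so the figured bass is 65.

VI65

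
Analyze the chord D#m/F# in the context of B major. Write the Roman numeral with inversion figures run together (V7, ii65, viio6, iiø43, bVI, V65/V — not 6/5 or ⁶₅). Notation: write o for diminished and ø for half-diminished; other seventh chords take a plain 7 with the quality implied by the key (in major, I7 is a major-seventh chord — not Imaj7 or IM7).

Stacked in thirds the chord is D#-F#-A#: a minor triad on D#.
D# is scale degree 3 in B major, and a minor triad on that degree is written iii.
With F# in the bass the chord is in first inversion, so the figured bass is 6.

iii6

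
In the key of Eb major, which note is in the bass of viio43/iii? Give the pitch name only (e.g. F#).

C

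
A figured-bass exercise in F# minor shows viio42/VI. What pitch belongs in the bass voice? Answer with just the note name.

Bb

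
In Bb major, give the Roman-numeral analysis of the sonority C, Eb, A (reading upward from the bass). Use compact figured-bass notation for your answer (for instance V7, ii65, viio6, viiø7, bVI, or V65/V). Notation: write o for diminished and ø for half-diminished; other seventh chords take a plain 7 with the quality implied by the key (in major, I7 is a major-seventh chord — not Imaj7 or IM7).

viio6

The pitches A-C-Eb form a diminished triad rooted on A.
In Bb major, A is the leading tone; the diatonic diminished triad there is viio.
With C in the bass the chord is in first inversion, so the figured bass is 6.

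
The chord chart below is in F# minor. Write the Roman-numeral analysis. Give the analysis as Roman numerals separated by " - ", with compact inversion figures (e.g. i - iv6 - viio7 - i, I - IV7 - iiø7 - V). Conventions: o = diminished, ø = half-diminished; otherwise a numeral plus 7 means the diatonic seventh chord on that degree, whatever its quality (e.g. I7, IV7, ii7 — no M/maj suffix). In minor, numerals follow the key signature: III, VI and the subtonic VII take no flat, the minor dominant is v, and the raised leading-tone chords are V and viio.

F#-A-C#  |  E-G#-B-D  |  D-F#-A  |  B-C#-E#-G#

F#-A-C# has root F#, degree 1 in F# minor, so i.
E-G#-B-D: root E is the subtonic; dominant seventh chord there is VII7.
D-F#-A: root D is the submediant; major triad there is VI.
B-C#-E#-G#: root C# is the dominant; dominant seventh chord there is V42.

i - VII7 - VI - V42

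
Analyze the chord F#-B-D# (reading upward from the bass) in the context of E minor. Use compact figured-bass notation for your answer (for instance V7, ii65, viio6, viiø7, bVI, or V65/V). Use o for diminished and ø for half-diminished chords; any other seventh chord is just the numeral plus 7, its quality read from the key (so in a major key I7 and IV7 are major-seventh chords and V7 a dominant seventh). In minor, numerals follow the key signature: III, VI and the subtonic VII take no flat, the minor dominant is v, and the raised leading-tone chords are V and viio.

V64

The pitches B-D#-F# form a major triad rooted on B.
In E minor, B is the dominant; the diatonic major triad there is V.
With F# in the bass the chord is in second inversion, so the figured bass is 64.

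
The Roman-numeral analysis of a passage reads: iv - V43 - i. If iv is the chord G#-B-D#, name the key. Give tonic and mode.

D# minor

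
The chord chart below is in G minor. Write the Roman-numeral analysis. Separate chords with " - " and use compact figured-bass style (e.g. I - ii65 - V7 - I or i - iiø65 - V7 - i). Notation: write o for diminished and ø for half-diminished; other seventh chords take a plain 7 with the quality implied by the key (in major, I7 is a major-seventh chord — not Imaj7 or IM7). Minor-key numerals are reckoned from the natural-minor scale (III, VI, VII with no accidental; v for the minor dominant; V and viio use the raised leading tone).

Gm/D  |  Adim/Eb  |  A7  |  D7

Gm/D has root G, degree 1 in G minor, so i64.
Adim/Eb has root A, degree 2 in G minor, so iio64.
A7: chromatic; A is V of V, so V7/V.
D7 has root D, degree 5 in G minor, so V7.

i64 - iio64 - V7/V - V7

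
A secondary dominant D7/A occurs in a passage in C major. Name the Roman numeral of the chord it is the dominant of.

The chord is a dominant seventh chord on D.
A dominant resolves down a perfect fifth: D → G. In C major, G is scale degree 5, i.e. V.

V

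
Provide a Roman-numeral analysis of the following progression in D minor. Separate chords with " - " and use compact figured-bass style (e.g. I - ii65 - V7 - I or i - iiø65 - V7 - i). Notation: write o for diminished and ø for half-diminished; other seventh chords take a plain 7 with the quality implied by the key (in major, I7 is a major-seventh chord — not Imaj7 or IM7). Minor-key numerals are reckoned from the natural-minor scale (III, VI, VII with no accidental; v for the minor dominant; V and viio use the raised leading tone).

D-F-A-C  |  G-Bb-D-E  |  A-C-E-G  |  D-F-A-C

i7 - iiø65 - v7 - i7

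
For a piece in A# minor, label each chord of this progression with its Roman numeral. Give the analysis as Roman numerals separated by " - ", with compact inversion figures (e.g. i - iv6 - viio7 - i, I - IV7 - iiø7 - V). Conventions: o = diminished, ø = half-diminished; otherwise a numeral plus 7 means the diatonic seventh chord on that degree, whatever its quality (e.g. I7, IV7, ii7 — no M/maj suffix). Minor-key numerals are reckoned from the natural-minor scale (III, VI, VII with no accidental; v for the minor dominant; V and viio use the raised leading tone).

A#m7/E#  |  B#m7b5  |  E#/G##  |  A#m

i43 - iiø7 - V6 - i

A#m7/E# has root A#, degree 1 in A# minor, so i43.
B#m7b5 has root B#, degree 2 in A# minor, so iiø7.
E#/G##: root E# is the dominant; major triad there is V6.
A#m has root A#, degree 1 in A# minor, so i.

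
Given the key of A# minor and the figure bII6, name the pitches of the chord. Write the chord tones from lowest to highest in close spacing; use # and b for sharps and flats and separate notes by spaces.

bII6 is the Neapolitan sixth — a major triad on the lowered second degree, here in its customary first inversion. In A# minor that root is B.
So the chord is B-D#-F#.
The figured bass 6 indicates first inversion, placing the third (D#) in the bass: D#-F#-B.

D# F# B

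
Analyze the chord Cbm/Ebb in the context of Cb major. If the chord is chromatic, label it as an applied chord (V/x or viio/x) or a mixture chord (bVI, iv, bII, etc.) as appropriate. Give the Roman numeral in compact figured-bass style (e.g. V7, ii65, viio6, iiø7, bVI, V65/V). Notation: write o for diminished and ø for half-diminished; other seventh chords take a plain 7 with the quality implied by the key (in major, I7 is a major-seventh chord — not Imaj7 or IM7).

i6

Stacked in thirds the chord is Cb-Ebb-Gb: a minor triad on Cb.
Cb is the first degree of Cb major. This is the minor tonic, borrowed from the parallel minor.
With Ebb in the bass the chord is in first inversion, so the figured bass is 6.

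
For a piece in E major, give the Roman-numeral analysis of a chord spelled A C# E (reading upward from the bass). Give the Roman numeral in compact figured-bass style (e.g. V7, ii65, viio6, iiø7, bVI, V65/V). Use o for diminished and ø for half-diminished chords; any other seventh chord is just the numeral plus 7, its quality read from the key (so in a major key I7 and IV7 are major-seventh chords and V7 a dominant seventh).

The pitches A-C#-E form a major triad rooted on A.
A is scale degree 4 in E major, and a major triad on that degree is written IV.

IV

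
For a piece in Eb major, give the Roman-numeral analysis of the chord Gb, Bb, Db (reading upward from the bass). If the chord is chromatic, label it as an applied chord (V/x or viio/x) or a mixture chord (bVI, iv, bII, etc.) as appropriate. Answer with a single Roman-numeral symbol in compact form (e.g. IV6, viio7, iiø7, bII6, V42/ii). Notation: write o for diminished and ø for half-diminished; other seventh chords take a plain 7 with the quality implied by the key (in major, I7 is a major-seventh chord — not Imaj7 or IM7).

The pitches Gb-Bb-Db form a major triad rooted on Gb.
Gb is the lowered third degree of Eb major (diatonic 3 would be G). This is a major triad on the lowered third degree, borrowed from the parallel minor.

bIII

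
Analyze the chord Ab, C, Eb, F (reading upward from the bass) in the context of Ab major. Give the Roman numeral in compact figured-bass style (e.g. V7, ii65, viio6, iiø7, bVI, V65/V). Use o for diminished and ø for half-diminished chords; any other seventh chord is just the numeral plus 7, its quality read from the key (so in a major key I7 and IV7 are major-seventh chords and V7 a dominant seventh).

vi65

Stacked in thirds the chord is F-Ab-C-Eb: a minor seventh chord on F.
F is scale degree 6 in Ab major, and a minor seventh chord on that degree is written vi7.
With Ab in the bass the chord is in first inversion, so the figured bass is 65.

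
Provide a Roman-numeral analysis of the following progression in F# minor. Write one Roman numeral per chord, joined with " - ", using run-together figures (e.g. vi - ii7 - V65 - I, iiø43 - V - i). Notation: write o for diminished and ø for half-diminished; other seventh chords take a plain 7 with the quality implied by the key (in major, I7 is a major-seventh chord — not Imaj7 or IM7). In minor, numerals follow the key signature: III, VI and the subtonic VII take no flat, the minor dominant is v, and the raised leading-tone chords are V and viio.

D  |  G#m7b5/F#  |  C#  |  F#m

D: major triad on D = scale degree 6 → VI.
G#m7b5/F# has root G#, degree 2 in F# minor, so iiø42.
C#: root C# is the dominant; major triad there is V.
F#m has root F#, degree 1 in F# minor, so i.

VI - iiø42 - V - i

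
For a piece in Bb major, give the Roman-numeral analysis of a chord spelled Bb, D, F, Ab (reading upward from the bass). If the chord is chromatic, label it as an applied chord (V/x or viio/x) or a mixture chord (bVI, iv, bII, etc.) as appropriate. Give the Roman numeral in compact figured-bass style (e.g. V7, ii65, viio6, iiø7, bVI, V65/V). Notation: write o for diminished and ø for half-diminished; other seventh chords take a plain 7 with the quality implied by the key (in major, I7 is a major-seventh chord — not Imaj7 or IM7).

V7/IV

The pitches Bb-D-F-Ab form a dominant seventh chord rooted on Bb.
Bb is not a diatonic chord root with this quality in Bb major, but it lies a perfect fifth above Eb (IV), so the chord functions as an applied dominant of IV.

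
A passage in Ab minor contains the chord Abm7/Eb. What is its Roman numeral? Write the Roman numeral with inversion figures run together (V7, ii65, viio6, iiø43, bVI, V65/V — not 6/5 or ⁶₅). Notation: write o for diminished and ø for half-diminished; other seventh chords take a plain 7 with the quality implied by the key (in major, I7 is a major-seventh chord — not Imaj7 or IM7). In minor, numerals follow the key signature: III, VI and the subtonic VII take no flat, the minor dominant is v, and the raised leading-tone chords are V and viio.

Stacked in thirds the chord is Ab-Cb-Eb-Gb: a minor seventh chord on Ab.
Ab is scale degree 1 in Ab minor, and a minor seventh chord on that degree is written i7.
With Eb in the bass the chord is in second inversion, so the figured bass is 43.

i43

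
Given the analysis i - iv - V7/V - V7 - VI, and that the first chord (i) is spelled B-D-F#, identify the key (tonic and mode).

B minor

The chord Bm is a minor triad rooted on B; its label is i.
If B is scale degree 1 and the mode makes that degree carry a minor triad, the tonic is B and the mode is minor.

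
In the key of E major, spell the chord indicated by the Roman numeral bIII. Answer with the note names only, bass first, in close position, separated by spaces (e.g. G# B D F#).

G B D

bIII is a major triad on the lowered third degree, borrowed from the parallel minor. In E major that root is G.
So the chord is G-B-D, a major triad.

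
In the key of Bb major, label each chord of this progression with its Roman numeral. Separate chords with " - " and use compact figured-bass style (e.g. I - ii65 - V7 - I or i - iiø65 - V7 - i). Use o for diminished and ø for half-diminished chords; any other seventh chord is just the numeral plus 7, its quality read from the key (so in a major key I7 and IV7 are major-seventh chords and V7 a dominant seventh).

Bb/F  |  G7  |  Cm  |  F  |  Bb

I64 - V7/ii - ii - V - I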